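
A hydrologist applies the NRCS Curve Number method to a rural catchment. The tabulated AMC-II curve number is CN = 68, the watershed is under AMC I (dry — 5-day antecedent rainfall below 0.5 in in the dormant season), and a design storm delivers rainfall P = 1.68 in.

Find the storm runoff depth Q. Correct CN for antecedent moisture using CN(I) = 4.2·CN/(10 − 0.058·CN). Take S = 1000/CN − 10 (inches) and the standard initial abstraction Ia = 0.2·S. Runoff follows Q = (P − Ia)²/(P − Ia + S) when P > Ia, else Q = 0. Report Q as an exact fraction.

Q = 0 in ≈ 0.000 in

CN(I) from CN(II)=68: (4.2·68)/(10 − 0.058·68) = 35700/757 ≈ 47.160
Max retention: S = 1000/(35700/757) − 10 = 4000/357 in (≈ 11.204 in)
Ia = 0.2·(4000/357) = 800/357 in ≈ 2.241 in
P = 1.680 ≤ Ia = 2.241 in: entire storm abstracted, Q = 0.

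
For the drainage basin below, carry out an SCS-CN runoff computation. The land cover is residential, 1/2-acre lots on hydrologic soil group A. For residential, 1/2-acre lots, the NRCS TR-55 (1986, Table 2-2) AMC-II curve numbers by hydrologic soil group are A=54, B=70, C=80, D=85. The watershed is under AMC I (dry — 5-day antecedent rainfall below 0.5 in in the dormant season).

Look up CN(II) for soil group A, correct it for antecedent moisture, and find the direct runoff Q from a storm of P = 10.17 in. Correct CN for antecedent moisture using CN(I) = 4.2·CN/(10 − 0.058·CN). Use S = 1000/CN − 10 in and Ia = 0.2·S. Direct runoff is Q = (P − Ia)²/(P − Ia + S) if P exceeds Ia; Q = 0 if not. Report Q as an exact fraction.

Q = 120158596321/84859431300 in ≈ 1.416 in

NRCS table: residential, 1/2-acre lots, soil group A → CN(II) = 54
CN(I) from CN(II)=54: (4.2·54)/(10 − 0.058·54) = 56700/1717 ≈ 33.023
Max retention: S = 1000/(56700/1717) − 10 = 11500/567 in (≈ 20.282 in)
Initial abstraction Ia = S/5 = (11500/567)/5 = 2300/567 ≈ 4.056 in
Since P=10.170 > Ia=4.056: effective rainfall P−Ia = 346639/56700 in
Q: (346639/56700)² ÷ (1496639/56700) = 120158596321/84859431300 in (≈ 1.416 in)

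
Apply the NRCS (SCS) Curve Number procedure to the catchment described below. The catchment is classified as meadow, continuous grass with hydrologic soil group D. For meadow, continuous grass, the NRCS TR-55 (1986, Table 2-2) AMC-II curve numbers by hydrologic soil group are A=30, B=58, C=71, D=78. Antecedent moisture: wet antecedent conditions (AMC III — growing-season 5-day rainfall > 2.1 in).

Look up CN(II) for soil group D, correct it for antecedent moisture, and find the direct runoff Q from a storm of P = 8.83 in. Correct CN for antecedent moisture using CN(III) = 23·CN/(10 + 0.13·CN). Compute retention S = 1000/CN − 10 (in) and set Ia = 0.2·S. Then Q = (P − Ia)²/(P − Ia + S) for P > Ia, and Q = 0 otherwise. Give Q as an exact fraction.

NRCS table: meadow, continuous grass, soil group D → CN(II) = 78
CN(III) from CN(II)=78: (23·78)/(10 + 0.13·78) = 89700/1007 ≈ 89.076
S = 1000/(89700/1007) − 10 = 1100/897 in ≈ 1.226 in
Ia = 0.2S: 0.2·1.226 = 0.245 in (exactly 220/897)
Excess rainfall: 8.830 − 0.245 = 8.585 in; P > Ia so Q > 0
Q: (770051/89700)² ÷ (880051/89700) = 592978542601/78940574700 in (≈ 7.512 in)

Q = 592978542601/78940574700 in ≈ 7.512 in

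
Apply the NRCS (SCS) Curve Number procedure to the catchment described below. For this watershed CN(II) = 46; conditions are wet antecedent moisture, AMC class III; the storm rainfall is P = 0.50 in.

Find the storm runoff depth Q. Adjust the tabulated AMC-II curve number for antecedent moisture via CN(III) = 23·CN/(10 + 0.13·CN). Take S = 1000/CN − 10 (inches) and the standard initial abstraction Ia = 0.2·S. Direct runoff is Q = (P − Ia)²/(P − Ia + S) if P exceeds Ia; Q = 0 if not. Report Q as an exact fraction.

Wet (AMC III): CN(III) = 23·46/(10 + 0.13·46) = 1058/(799/50) = 52900/799 ≈ 66.208
Retention S: 1000/CN − 10 with CN=66.208 → S = 2700/529 ≈ 5.104 in
Ia = 0.2S: 0.2·5.104 = 1.021 in (exactly 540/529)
P = 0.500 ≤ Ia = 1.021 in: entire storm abstracted, Q = 0.

Q = 0 in ≈ 0.000 in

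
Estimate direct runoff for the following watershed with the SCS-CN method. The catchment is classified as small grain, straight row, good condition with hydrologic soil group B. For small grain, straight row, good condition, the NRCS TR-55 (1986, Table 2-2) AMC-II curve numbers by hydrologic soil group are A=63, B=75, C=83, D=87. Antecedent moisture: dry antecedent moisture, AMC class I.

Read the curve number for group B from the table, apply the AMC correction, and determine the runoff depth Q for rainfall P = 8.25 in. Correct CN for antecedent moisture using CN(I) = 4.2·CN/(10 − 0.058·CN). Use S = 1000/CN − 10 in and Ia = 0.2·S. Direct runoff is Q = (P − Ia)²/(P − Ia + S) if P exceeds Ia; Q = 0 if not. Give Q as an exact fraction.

Q = 2819041/927108 in ≈ 3.041 in

NRCS table: small grain, straight row, good condition, soil group B → CN(II) = 75
Adjust CN=75 to AMC I: 4.2·75/(10 − 0.058·75) → 315 ÷ (113/20) = 6300/113 ≈ 55.752
Retention S: 1000/CN − 10 with CN=55.752 → S = 500/63 ≈ 7.937 in
Ia = 0.2·(500/63) = 100/63 in ≈ 1.587 in
P − Ia = 8.250 − 1.587 = 1679/252 ≈ 6.663 in (> 0, runoff occurs)
Q = (1679/252)²/((1679/252) + 500/63) = (2819041/63504)/(3679/252) = 2819041/927108 in ≈ 3.041 in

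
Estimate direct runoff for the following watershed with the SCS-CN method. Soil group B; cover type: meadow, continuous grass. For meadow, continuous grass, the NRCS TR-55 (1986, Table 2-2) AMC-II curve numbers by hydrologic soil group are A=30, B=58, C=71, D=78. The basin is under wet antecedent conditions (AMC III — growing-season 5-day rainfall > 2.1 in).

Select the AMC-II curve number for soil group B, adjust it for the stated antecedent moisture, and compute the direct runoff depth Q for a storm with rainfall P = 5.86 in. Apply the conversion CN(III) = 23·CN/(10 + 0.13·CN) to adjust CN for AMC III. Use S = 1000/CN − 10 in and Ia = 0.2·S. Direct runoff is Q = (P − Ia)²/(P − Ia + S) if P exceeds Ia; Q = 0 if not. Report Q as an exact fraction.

Q = 30426173761/9319023850 in ≈ 3.265 in

NRCS table: meadow, continuous grass, soil group B → CN(II) = 58
Adjust CN=58 to AMC III: 23·58/(10 + 0.13·58) → 1334 ÷ (877/50) = 66700/877 ≈ 76.055
S = 1000/(66700/877) − 10 = 2100/667 in ≈ 3.148 in
Initial abstraction Ia = S/5 = (2100/667)/5 = 420/667 ≈ 0.630 in
Since P=5.860 > Ia=0.630: effective rainfall P−Ia = 174431/33350 in
Q: (174431/33350)² ÷ (279431/33350) = 30426173761/9319023850 in (≈ 3.265 in)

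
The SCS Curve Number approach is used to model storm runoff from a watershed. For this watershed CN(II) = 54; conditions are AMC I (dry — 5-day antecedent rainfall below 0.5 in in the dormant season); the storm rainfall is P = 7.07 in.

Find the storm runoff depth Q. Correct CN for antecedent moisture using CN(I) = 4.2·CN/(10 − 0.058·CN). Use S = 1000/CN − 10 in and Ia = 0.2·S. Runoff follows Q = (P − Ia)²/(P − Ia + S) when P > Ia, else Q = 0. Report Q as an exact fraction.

CN(I) from CN(II)=54: (4.2·54)/(10 − 0.058·54) = 56700/1717 ≈ 33.023
Max retention: S = 1000/(56700/1717) − 10 = 11500/567 in (≈ 20.282 in)
Ia = 0.2·(11500/567) = 2300/567 in ≈ 4.056 in
P − Ia = 7.070 − 4.056 = 170869/56700 ≈ 3.014 in (> 0, runoff occurs)
Runoff Q = (P−Ia)²/(P−Ia+S) = (3.014)²/(3.014+20.282) = 29196215161/74893272300 ≈ 0.390 in

Q = 29196215161/74893272300 in ≈ 0.390 in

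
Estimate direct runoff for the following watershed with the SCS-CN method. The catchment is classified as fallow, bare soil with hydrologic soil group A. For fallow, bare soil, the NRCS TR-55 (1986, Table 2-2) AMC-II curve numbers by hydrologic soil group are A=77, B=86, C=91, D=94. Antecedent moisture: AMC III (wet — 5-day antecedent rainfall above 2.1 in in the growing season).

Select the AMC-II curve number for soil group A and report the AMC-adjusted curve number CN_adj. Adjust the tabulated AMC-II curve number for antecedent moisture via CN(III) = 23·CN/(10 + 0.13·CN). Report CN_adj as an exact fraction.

CN_adj = 7700/87 ≈ 88.506

NRCS table: fallow, bare soil, soil group A → CN(II) = 77
Wet (AMC III): CN(III) = 23·77/(10 + 0.13·77) = 1771/(2001/100) = 7700/87 ≈ 88.506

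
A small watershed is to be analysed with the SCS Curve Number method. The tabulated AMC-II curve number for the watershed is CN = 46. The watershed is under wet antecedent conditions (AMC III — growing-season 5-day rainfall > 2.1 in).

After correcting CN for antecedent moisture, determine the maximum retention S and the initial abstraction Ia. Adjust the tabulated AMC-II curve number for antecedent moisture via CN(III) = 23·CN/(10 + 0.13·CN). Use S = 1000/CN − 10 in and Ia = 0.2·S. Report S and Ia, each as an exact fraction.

S = 2700/529 in ≈ 5.104 in; Ia = 540/529 in ≈ 1.021 in

Adjust CN=46 to AMC III: 23·46/(10 + 0.13·46) → 1058 ÷ (799/50) = 52900/799 ≈ 66.208
S = 1000/(52900/799) − 10 = 2700/529 in ≈ 5.104 in
Initial abstraction Ia = S/5 = (2700/529)/5 = 540/529 ≈ 1.021 in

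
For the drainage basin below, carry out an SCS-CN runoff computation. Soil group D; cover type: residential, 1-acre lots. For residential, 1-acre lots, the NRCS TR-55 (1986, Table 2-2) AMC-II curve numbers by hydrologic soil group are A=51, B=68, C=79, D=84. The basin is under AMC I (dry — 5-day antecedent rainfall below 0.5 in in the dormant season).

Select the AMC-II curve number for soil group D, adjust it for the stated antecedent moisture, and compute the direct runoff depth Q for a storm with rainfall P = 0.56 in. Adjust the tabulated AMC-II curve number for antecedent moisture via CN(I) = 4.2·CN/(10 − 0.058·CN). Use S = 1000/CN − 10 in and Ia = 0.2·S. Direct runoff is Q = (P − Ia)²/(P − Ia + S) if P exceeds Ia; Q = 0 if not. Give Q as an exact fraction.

NRCS table: residential, 1-acre lots, soil group D → CN(II) = 84
Dry (AMC I): CN(I) = 4.2·84/(10 − 0.058·84) = (1764/5)/(641/125) = 44100/641 ≈ 68.799
Retention S: 1000/CN − 10 with CN=68.799 → S = 2000/441 ≈ 4.535 in
Ia = 0.2S: 0.2·4.535 = 0.907 in (exactly 400/441)
P = 0.560 ≤ Ia = 0.907 in: entire storm abstracted, Q = 0.

Q = 0 in ≈ 0.000 in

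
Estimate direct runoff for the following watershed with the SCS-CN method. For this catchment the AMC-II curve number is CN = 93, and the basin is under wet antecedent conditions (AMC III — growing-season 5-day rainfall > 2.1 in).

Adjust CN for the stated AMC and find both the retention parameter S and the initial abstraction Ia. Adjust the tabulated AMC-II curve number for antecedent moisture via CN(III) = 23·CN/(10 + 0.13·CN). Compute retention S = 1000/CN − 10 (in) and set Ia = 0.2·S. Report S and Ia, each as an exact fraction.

S = 700/2139 in ≈ 0.327 in; Ia = 140/2139 in ≈ 0.065 in

CN(III) from CN(II)=93: (23·93)/(10 + 0.13·93) = 213900/2209 ≈ 96.831
Retention S: 1000/CN − 10 with CN=96.831 → S = 700/2139 ≈ 0.327 in
Initial abstraction Ia = S/5 = (700/2139)/5 = 140/2139 ≈ 0.065 in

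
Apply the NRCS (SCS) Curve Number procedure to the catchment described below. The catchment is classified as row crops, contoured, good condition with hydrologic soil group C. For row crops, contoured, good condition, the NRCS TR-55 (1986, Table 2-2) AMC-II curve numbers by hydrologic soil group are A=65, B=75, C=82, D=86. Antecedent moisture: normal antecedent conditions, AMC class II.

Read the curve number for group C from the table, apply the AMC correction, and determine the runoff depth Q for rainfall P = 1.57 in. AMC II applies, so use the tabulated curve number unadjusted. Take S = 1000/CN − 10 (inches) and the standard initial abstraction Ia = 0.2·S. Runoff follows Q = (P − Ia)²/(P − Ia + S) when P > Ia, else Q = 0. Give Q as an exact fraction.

NRCS table: row crops, contoured, good condition, soil group C → CN(II) = 82
AMC II — tabulated CN = 82 applies directly.
S = 1000/82 − 10 = 90/41 in ≈ 2.195 in
Initial abstraction Ia = S/5 = (90/41)/5 = 18/41 ≈ 0.439 in
Since P=1.570 > Ia=0.439: effective rainfall P−Ia = 4637/4100 in
Q: (4637/4100)² ÷ (13637/4100) = 21501769/55911700 in (≈ 0.385 in)

Q = 21501769/55911700 in ≈ 0.385 in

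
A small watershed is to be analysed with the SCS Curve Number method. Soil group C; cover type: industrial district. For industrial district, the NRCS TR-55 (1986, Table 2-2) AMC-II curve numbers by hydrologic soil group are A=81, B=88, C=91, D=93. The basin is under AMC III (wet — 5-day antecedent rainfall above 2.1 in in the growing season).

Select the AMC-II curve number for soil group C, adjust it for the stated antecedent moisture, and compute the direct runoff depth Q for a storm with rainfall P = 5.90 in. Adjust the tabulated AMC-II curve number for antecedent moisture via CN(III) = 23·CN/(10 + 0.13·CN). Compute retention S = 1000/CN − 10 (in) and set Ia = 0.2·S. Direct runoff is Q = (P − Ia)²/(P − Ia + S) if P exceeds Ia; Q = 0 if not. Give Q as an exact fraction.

Q = 14807725969/2735278910 in ≈ 5.414 in

NRCS table: industrial district, soil group C → CN(II) = 91
Adjust CN=91 to AMC III: 23·91/(10 + 0.13·91) → 2093 ÷ (2183/100) = 209300/2183 ≈ 95.877
Max retention: S = 1000/(209300/2183) − 10 = 900/2093 in (≈ 0.430 in)
Ia = 0.2S: 0.2·0.430 = 0.086 in (exactly 180/2093)
P − Ia = 5.900 − 0.086 = 121687/20930 ≈ 5.814 in (> 0, runoff occurs)
Q = (121687/20930)²/((121687/20930) + 900/2093) = (14807725969/438064900)/(130687/20930) = 14807725969/2735278910 in ≈ 5.414 in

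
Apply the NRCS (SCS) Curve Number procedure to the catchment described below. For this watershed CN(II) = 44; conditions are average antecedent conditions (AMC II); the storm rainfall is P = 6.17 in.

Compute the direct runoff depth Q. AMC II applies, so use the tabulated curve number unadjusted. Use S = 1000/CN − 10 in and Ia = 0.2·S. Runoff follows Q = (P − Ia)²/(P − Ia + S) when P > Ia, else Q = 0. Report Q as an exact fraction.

Q = 15896169/19785700 in ≈ 0.803 in

Average conditions: CN = 44 (no AMC adjustment).
Retention S: 1000/CN − 10 with CN=44.000 → S = 140/11 ≈ 12.727 in
Ia = 0.2·(140/11) = 28/11 in ≈ 2.545 in
P − Ia = 6.170 − 2.545 = 3987/1100 ≈ 3.625 in (> 0, runoff occurs)
Runoff Q = (P−Ia)²/(P−Ia+S) = (3.625)²/(3.625+12.727) = 15896169/19785700 ≈ 0.803 in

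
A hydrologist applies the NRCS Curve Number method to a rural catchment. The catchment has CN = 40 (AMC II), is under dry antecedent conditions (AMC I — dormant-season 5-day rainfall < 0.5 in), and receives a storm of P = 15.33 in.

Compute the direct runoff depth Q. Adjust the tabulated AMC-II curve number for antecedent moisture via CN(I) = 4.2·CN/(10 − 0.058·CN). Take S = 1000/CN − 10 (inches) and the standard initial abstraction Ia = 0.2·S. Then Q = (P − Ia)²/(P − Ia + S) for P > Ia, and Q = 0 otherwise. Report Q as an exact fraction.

CN(I) from CN(II)=40: (4.2·40)/(10 − 0.058·40) = 175/8 ≈ 21.875
S = 1000/(175/8) − 10 = 250/7 in ≈ 35.714 in
Ia = 0.2S: 0.2·35.714 = 7.143 in (exactly 50/7)
Since P=15.330 > Ia=7.143: effective rainfall P−Ia = 5731/700 in
Runoff Q = (P−Ia)²/(P−Ia+S) = (8.187)²/(8.187+35.714) = 32844361/21511700 ≈ 1.527 in

Q = 32844361/21511700 in ≈ 1.527 in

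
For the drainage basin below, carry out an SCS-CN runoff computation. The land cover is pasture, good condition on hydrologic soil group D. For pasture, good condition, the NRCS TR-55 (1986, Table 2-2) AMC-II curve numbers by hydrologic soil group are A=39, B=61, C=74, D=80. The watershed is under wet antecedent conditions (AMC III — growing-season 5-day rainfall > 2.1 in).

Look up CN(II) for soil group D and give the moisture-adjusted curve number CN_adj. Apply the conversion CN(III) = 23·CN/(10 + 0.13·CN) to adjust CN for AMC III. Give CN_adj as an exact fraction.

NRCS table: pasture, good condition, soil group D → CN(II) = 80
Adjust CN=80 to AMC III: 23·80/(10 + 0.13·80) → 1840 ÷ (102/5) = 4600/51 ≈ 90.196

CN_adj = 4600/51 ≈ 90.196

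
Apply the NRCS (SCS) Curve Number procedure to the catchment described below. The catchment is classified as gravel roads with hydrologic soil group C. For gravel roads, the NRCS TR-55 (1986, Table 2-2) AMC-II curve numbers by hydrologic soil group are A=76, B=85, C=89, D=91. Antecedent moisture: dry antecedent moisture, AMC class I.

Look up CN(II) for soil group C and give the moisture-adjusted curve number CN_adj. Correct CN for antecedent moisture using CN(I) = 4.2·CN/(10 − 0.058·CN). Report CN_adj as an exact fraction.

CN_adj = 186900/2419 ≈ 77.263

NRCS table: gravel roads, soil group C → CN(II) = 89
Dry (AMC I): CN(I) = 4.2·89/(10 − 0.058·89) = (1869/5)/(2419/500) = 186900/2419 ≈ 77.263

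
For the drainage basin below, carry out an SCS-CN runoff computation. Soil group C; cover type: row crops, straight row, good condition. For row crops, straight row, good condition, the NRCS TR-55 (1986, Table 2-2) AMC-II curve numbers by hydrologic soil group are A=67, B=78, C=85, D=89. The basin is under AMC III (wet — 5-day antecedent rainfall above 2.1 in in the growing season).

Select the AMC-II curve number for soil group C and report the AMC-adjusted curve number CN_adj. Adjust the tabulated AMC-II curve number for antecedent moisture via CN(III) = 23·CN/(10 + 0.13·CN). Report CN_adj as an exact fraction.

CN_adj = 39100/421 ≈ 92.874

NRCS table: row crops, straight row, good condition, soil group C → CN(II) = 85
CN(III) from CN(II)=85: (23·85)/(10 + 0.13·85) = 39100/421 ≈ 92.874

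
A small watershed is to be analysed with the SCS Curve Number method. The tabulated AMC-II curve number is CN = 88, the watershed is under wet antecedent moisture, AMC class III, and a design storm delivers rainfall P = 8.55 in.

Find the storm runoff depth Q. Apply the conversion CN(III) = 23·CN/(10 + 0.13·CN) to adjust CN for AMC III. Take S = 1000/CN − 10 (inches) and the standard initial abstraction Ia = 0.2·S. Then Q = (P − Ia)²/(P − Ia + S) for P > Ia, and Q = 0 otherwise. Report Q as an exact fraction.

Q = 606710523/77018260 in ≈ 7.877 in

Adjust CN=88 to AMC III: 23·88/(10 + 0.13·88) → 2024 ÷ (536/25) = 6325/67 ≈ 94.403
Retention S: 1000/CN − 10 with CN=94.403 → S = 150/253 ≈ 0.593 in
Initial abstraction Ia = S/5 = (150/253)/5 = 30/253 ≈ 0.119 in
P − Ia = 8.550 − 0.119 = 42663/5060 ≈ 8.431 in (> 0, runoff occurs)
Q: (42663/5060)² ÷ (45663/5060) = 606710523/77018260 in (≈ 7.877 in)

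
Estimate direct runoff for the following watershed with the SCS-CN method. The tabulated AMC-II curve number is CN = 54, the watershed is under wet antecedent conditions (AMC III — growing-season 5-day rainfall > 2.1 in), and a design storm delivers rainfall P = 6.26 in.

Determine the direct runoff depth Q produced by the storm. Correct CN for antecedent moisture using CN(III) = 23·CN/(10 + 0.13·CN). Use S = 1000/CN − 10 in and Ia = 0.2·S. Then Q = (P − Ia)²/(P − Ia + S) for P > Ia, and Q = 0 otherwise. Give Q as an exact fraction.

Q = 55517401/16808850 in ≈ 3.303 in

Adjust CN=54 to AMC III: 23·54/(10 + 0.13·54) → 1242 ÷ (851/50) = 2700/37 ≈ 72.973
Retention S: 1000/CN − 10 with CN=72.973 → S = 100/27 ≈ 3.704 in
Ia = 0.2S: 0.2·3.704 = 0.741 in (exactly 20/27)
P − Ia = 6.260 − 0.741 = 7451/1350 ≈ 5.519 in (> 0, runoff occurs)
Q: (7451/1350)² ÷ (12451/1350) = 55517401/16808850 in (≈ 3.303 in)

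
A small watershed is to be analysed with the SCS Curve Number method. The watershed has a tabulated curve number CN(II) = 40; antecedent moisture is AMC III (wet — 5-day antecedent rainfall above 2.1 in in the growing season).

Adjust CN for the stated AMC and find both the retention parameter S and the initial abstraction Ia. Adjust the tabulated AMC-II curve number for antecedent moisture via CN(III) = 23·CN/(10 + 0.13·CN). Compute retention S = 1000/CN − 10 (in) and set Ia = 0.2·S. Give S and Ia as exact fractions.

CN(III) from CN(II)=40: (23·40)/(10 + 0.13·40) = 1150/19 ≈ 60.526
S = 1000/(1150/19) − 10 = 150/23 in ≈ 6.522 in
Initial abstraction Ia = S/5 = (150/23)/5 = 30/23 ≈ 1.304 in

S = 150/23 in ≈ 6.522 in; Ia = 30/23 in ≈ 1.304 in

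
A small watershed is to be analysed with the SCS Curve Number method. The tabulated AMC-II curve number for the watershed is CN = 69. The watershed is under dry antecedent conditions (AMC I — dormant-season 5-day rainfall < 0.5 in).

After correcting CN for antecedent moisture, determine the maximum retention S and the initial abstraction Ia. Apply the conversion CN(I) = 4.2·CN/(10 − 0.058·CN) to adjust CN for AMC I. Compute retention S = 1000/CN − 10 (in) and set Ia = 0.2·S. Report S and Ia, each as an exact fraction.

S = 15500/1449 in ≈ 10.697 in; Ia = 3100/1449 in ≈ 2.139 in

Dry (AMC I): CN(I) = 4.2·69/(10 − 0.058·69) = (1449/5)/(2999/500) = 144900/2999 ≈ 48.316
Retention S: 1000/CN − 10 with CN=48.316 → S = 15500/1449 ≈ 10.697 in
Ia = 0.2S: 0.2·10.697 = 2.139 in (exactly 3100/1449)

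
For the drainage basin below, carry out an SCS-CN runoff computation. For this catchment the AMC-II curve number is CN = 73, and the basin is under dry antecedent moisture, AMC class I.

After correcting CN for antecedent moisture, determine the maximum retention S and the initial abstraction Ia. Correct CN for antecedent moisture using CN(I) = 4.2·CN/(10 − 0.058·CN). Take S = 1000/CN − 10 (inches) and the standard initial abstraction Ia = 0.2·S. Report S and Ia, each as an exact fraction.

S = 4500/511 in ≈ 8.806 in; Ia = 900/511 in ≈ 1.761 in

CN(I) from CN(II)=73: (4.2·73)/(10 − 0.058·73) = 51100/961 ≈ 53.174
Max retention: S = 1000/(51100/961) − 10 = 4500/511 in (≈ 8.806 in)
Ia = 0.2·(4500/511) = 900/511 in ≈ 1.761 in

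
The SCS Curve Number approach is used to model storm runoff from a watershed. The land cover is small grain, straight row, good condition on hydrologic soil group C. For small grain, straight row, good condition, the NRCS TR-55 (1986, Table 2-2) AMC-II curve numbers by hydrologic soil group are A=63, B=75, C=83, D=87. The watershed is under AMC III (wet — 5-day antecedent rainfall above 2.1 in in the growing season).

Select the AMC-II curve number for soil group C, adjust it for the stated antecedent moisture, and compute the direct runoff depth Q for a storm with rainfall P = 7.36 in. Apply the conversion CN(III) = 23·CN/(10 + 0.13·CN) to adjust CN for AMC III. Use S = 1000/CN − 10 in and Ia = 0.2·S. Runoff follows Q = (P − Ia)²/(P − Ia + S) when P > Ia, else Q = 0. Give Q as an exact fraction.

NRCS table: small grain, straight row, good condition, soil group C → CN(II) = 83
CN(III) from CN(II)=83: (23·83)/(10 + 0.13·83) = 190900/2079 ≈ 91.823
S = 1000/(190900/2079) − 10 = 1700/1909 in ≈ 0.891 in
Initial abstraction Ia = S/5 = (1700/1909)/5 = 340/1909 ≈ 0.178 in
Since P=7.360 > Ia=0.178: effective rainfall P−Ia = 342756/47725 in
Q = (342756/47725)²/((342756/47725) + 1700/1909) = (117481675536/2277675625)/(385256/47725) = 14685209442/2298292825 in ≈ 6.390 in

Q = 14685209442/2298292825 in ≈ 6.390 in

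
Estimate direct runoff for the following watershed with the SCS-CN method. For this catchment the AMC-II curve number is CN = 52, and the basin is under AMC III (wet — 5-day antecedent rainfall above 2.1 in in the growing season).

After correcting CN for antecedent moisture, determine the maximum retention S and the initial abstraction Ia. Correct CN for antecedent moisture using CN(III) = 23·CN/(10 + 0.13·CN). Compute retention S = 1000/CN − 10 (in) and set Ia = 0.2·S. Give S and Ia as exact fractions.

S = 1200/299 in ≈ 4.013 in; Ia = 240/299 in ≈ 0.803 in

Adjust CN=52 to AMC III: 23·52/(10 + 0.13·52) → 1196 ÷ (419/25) = 29900/419 ≈ 71.360
Max retention: S = 1000/(29900/419) − 10 = 1200/299 in (≈ 4.013 in)
Ia = 0.2·(1200/299) = 240/299 in ≈ 0.803 in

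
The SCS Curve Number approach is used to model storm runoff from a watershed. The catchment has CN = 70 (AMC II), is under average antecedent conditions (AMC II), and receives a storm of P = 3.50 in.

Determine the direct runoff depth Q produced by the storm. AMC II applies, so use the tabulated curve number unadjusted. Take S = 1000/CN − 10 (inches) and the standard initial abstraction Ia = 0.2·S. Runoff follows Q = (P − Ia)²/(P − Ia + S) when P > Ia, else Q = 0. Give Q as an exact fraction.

Q = 1369/1358 in ≈ 1.008 in

AMC II — tabulated CN = 70 applies directly.
Max retention: S = 1000/70 − 10 = 30/7 in (≈ 4.286 in)
Ia = 0.2S: 0.2·4.286 = 0.857 in (exactly 6/7)
P − Ia = 3.500 − 0.857 = 37/14 ≈ 2.643 in (> 0, runoff occurs)
Q: (37/14)² ÷ (97/14) = 1369/1358 in (≈ 1.008 in)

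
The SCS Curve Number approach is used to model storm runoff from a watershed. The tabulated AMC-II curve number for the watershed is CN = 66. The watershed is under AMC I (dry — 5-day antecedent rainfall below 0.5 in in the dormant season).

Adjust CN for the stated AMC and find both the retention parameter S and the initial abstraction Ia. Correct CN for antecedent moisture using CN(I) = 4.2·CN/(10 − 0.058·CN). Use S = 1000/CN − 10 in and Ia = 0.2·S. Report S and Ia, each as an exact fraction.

Dry (AMC I): CN(I) = 4.2·66/(10 − 0.058·66) = (1386/5)/(1543/250) = 69300/1543 ≈ 44.913
Retention S: 1000/CN − 10 with CN=44.913 → S = 8500/693 ≈ 12.266 in
Ia = 0.2S: 0.2·12.266 = 2.453 in (exactly 1700/693)

S = 8500/693 in ≈ 12.266 in; Ia = 1700/693 in ≈ 2.453 in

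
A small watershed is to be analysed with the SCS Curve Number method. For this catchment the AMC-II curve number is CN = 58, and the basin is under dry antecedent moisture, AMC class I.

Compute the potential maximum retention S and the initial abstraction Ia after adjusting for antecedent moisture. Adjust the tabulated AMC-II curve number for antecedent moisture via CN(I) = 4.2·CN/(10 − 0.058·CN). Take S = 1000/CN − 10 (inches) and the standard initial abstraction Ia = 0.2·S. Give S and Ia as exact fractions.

S = 500/29 in ≈ 17.241 in; Ia = 100/29 in ≈ 3.448 in

Adjust CN=58 to AMC I: 4.2·58/(10 − 0.058·58) → (1218/5) ÷ (1659/250) = 2900/79 ≈ 36.709
Retention S: 1000/CN − 10 with CN=36.709 → S = 500/29 ≈ 17.241 in
Initial abstraction Ia = S/5 = (500/29)/5 = 100/29 ≈ 3.448 in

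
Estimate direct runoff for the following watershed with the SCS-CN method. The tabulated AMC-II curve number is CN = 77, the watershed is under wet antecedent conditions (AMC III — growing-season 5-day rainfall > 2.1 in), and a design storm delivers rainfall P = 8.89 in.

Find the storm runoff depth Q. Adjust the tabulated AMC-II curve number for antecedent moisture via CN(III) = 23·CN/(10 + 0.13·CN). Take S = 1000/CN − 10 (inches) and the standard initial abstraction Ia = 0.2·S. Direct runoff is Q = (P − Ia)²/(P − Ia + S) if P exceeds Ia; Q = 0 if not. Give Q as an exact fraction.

Wet (AMC III): CN(III) = 23·77/(10 + 0.13·77) = 1771/(2001/100) = 7700/87 ≈ 88.506
Retention S: 1000/CN − 10 with CN=88.506 → S = 100/77 ≈ 1.299 in
Initial abstraction Ia = S/5 = (100/77)/5 = 20/77 ≈ 0.260 in
Excess rainfall: 8.890 − 0.260 = 8.630 in; P > Ia so Q > 0
Runoff Q = (P−Ia)²/(P−Ia+S) = (8.630)²/(8.630+1.299) = 4416001209/588688100 ≈ 7.501 in

Q = 4416001209/588688100 in ≈ 7.501 in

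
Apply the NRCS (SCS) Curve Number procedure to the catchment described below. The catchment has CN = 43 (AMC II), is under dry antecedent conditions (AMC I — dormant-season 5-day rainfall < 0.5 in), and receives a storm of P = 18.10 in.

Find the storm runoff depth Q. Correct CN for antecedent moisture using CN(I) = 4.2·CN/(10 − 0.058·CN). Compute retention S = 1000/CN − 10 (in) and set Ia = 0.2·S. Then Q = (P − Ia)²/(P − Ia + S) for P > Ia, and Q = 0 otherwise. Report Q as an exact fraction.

Adjust CN=43 to AMC I: 4.2·43/(10 − 0.058·43) → (903/5) ÷ (3753/500) = 30100/1251 ≈ 24.061
Retention S: 1000/CN − 10 with CN=24.061 → S = 9500/301 ≈ 31.561 in
Ia = 0.2·(9500/301) = 1900/301 in ≈ 6.312 in
P − Ia = 18.100 − 6.312 = 35481/3010 ≈ 11.788 in (> 0, runoff occurs)
Q: (35481/3010)² ÷ (130481/3010) = 1258901361/392747810 in (≈ 3.205 in)

Q = 1258901361/392747810 in ≈ 3.205 in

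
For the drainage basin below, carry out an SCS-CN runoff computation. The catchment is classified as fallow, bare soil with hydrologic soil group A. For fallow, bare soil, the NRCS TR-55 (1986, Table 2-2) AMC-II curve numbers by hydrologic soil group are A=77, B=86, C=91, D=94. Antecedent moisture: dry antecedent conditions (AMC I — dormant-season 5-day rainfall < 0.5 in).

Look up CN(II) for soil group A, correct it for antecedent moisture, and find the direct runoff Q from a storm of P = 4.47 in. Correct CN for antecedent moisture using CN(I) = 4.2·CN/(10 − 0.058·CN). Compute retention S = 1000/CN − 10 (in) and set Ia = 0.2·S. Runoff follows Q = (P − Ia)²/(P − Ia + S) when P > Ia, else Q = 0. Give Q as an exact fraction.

NRCS table: fallow, bare soil, soil group A → CN(II) = 77
Adjust CN=77 to AMC I: 4.2·77/(10 − 0.058·77) → (1617/5) ÷ (2767/500) = 161700/2767 ≈ 58.439
Retention S: 1000/CN − 10 with CN=58.439 → S = 11500/1617 ≈ 7.112 in
Ia = 0.2S: 0.2·7.112 = 1.422 in (exactly 2300/1617)
P − Ia = 4.470 − 1.422 = 492799/161700 ≈ 3.048 in (> 0, runoff occurs)
Runoff Q = (P−Ia)²/(P−Ia+S) = (3.048)²/(3.048+7.112) = 242850854401/265640598300 ≈ 0.914 in

Q = 242850854401/265640598300 in ≈ 0.914 in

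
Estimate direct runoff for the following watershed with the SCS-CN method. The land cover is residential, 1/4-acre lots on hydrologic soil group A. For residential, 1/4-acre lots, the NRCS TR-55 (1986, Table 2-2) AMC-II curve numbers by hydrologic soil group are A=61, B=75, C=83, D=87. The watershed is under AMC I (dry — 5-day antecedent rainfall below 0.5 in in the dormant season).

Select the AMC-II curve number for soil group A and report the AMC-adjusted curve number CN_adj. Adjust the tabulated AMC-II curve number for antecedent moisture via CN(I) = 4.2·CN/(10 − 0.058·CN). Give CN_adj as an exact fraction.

CN_adj = 42700/1077 ≈ 39.647

NRCS table: residential, 1/4-acre lots, soil group A → CN(II) = 61
Dry (AMC I): CN(I) = 4.2·61/(10 − 0.058·61) = (1281/5)/(3231/500) = 42700/1077 ≈ 39.647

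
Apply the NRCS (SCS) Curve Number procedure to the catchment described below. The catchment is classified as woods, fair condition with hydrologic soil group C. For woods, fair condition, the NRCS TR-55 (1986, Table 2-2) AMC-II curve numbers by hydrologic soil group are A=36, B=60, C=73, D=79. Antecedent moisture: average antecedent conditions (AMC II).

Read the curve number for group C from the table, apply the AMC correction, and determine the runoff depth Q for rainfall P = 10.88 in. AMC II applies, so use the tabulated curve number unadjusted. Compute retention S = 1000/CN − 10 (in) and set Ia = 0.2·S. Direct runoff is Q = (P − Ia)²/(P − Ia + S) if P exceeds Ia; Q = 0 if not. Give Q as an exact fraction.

NRCS table: woods, fair condition, soil group C → CN(II) = 73
AMC II — tabulated CN = 73 applies directly.
Max retention: S = 1000/73 − 10 = 270/73 in (≈ 3.699 in)
Initial abstraction Ia = S/5 = (270/73)/5 = 54/73 ≈ 0.740 in
Excess rainfall: 10.880 − 0.740 = 10.140 in; P > Ia so Q > 0
Runoff Q = (P−Ia)²/(P−Ia+S) = (10.140)²/(10.140+3.699) = 85618009/11523050 ≈ 7.430 in

Q = 85618009/11523050 in ≈ 7.430 in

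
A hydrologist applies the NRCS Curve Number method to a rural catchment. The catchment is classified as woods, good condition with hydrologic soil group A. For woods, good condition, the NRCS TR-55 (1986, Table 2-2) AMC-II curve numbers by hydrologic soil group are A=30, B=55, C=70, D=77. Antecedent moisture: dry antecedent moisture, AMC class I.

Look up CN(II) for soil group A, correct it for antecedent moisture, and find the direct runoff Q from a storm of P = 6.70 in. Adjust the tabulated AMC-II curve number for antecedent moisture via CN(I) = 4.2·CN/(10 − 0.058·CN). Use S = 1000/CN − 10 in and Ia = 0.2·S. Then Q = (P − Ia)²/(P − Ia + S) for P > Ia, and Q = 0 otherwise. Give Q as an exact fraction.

NRCS table: woods, good condition, soil group A → CN(II) = 30
Adjust CN=30 to AMC I: 4.2·30/(10 − 0.058·30) → 126 ÷ (413/50) = 900/59 ≈ 15.254
S = 1000/(900/59) − 10 = 500/9 in ≈ 55.556 in
Ia = 0.2S: 0.2·55.556 = 11.111 in (exactly 100/9)
P = 6.700 ≤ Ia = 11.111 in: entire storm abstracted, Q = 0.

Q = 0 in ≈ 0.000 in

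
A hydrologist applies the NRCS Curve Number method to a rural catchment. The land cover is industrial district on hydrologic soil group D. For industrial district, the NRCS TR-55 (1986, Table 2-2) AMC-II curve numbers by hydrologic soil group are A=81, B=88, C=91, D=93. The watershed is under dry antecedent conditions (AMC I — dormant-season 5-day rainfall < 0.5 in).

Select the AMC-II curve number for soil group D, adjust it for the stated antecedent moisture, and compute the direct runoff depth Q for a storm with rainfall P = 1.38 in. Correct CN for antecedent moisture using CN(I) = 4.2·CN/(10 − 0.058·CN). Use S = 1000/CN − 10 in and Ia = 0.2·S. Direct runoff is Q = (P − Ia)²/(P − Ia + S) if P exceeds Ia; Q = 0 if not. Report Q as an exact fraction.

NRCS table: industrial district, soil group D → CN(II) = 93
Dry (AMC I): CN(I) = 4.2·93/(10 − 0.058·93) = (1953/5)/(2303/500) = 27900/329 ≈ 84.802
Max retention: S = 1000/(27900/329) − 10 = 500/279 in (≈ 1.792 in)
Ia = 0.2S: 0.2·1.792 = 0.358 in (exactly 100/279)
P − Ia = 1.380 − 0.358 = 14251/13950 ≈ 1.022 in (> 0, runoff occurs)
Q = (14251/13950)²/((14251/13950) + 500/279) = (203091001/194602500)/(39251/13950) = 203091001/547551450 in ≈ 0.371 in

Q = 203091001/547551450 in ≈ 0.371 in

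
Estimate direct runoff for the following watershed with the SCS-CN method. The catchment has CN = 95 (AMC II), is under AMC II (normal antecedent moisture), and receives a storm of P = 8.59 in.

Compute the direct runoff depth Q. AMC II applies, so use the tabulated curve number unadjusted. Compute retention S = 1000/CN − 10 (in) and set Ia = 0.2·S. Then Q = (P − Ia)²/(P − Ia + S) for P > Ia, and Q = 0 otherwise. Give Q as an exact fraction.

Q = 259886641/32529900 in ≈ 7.989 in

AMC II — tabulated CN = 95 applies directly.
Max retention: S = 1000/95 − 10 = 10/19 in (≈ 0.526 in)
Initial abstraction Ia = S/5 = (10/19)/5 = 2/19 ≈ 0.105 in
P − Ia = 8.590 − 0.105 = 16121/1900 ≈ 8.485 in (> 0, runoff occurs)
Q: (16121/1900)² ÷ (17121/1900) = 259886641/32529900 in (≈ 7.989 in)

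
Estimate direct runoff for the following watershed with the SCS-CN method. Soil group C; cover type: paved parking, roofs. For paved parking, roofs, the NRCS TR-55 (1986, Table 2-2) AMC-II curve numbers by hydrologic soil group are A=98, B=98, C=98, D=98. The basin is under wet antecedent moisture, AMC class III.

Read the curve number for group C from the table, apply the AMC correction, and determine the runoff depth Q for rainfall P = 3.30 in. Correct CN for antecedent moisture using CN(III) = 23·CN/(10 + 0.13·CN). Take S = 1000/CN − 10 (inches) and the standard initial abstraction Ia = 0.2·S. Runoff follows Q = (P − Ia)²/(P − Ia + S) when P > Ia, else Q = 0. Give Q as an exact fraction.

NRCS table: paved parking, roofs, soil group C → CN(II) = 98
CN(III) from CN(II)=98: (23·98)/(10 + 0.13·98) = 112700/1137 ≈ 99.120
Retention S: 1000/CN − 10 with CN=99.120 → S = 100/1127 ≈ 0.089 in
Initial abstraction Ia = S/5 = (100/1127)/5 = 20/1127 ≈ 0.018 in
P − Ia = 3.300 − 0.018 = 36991/11270 ≈ 3.282 in (> 0, runoff occurs)
Q = (36991/11270)²/((36991/11270) + 100/1127) = (1368334081/127012900)/(37991/11270) = 1368334081/428158570 in ≈ 3.196 in

Q = 1368334081/428158570 in ≈ 3.196 in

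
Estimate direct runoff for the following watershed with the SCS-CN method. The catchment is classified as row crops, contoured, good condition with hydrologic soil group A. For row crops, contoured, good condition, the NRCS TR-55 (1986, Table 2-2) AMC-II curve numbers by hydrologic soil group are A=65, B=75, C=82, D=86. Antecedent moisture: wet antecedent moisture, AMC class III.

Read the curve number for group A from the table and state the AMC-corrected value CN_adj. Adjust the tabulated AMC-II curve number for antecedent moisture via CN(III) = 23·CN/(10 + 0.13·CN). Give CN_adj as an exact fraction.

NRCS table: row crops, contoured, good condition, soil group A → CN(II) = 65
Adjust CN=65 to AMC III: 23·65/(10 + 0.13·65) → 1495 ÷ (369/20) = 29900/369 ≈ 81.030

CN_adj = 29900/369 ≈ 81.030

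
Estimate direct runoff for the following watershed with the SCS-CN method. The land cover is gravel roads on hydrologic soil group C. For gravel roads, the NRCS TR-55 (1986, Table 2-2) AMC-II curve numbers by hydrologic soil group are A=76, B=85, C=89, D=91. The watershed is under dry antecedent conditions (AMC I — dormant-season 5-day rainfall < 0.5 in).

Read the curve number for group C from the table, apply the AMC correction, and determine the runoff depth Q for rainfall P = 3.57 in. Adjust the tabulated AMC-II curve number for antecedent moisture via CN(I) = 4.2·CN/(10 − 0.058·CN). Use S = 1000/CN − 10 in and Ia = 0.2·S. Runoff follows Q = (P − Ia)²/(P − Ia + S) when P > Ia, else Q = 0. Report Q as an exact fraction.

NRCS table: gravel roads, soil group C → CN(II) = 89
Adjust CN=89 to AMC I: 4.2·89/(10 − 0.058·89) → (1869/5) ÷ (2419/500) = 186900/2419 ≈ 77.263
Max retention: S = 1000/(186900/2419) − 10 = 5500/1869 in (≈ 2.943 in)
Ia = 0.2·(5500/1869) = 1100/1869 in ≈ 0.589 in
P − Ia = 3.570 − 0.589 = 557233/186900 ≈ 2.981 in (> 0, runoff occurs)
Q = (557233/186900)²/((557233/186900) + 5500/1869) = (310508616289/34931610000)/(1107233/186900) = 310508616289/206941847700 in ≈ 1.500 in

Q = 310508616289/206941847700 in ≈ 1.500 in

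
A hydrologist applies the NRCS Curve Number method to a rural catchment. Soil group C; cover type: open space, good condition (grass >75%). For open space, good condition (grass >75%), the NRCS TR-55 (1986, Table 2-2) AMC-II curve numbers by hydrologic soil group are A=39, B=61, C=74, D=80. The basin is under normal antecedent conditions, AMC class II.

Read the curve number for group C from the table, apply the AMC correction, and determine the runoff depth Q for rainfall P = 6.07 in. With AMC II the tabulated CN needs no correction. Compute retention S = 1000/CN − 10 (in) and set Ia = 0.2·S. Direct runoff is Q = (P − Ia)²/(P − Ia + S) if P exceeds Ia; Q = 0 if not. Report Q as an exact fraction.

Q = 394379881/121578300 in ≈ 3.244 in

NRCS table: open space, good condition (grass >75%), soil group C → CN(II) = 74
CN(II) = 74; AMC II needs no correction.
Max retention: S = 1000/74 − 10 = 130/37 in (≈ 3.514 in)
Ia = 0.2·(130/37) = 26/37 in ≈ 0.703 in
Excess rainfall: 6.070 − 0.703 = 5.367 in; P > Ia so Q > 0
Q = (19859/3700)²/((19859/3700) + 130/37) = (394379881/13690000)/(32859/3700) = 394379881/121578300 in ≈ 3.244 in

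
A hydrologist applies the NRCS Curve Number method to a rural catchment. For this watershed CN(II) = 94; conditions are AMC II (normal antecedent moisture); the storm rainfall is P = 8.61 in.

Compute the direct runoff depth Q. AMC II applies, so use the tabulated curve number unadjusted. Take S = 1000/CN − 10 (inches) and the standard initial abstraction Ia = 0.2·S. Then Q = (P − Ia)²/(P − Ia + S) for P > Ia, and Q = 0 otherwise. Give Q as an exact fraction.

AMC II — tabulated CN = 94 applies directly.
Retention S: 1000/CN − 10 with CN=94.000 → S = 30/47 ≈ 0.638 in
Ia = 0.2·(30/47) = 6/47 in ≈ 0.128 in
P − Ia = 8.610 − 0.128 = 39867/4700 ≈ 8.482 in (> 0, runoff occurs)
Runoff Q = (P−Ia)²/(P−Ia+S) = (8.482)²/(8.482+0.638) = 176597521/22386100 ≈ 7.889 in

Q = 176597521/22386100 in ≈ 7.889 in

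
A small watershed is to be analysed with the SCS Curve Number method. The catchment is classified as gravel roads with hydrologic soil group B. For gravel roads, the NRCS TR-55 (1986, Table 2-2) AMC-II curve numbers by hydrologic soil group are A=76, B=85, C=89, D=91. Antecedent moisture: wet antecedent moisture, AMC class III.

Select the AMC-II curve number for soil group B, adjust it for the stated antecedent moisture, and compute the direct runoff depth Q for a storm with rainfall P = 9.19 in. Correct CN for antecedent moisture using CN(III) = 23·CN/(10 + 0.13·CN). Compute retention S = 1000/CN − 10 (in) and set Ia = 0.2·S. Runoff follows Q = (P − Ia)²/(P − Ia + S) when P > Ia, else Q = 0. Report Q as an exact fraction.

NRCS table: gravel roads, soil group B → CN(II) = 85
Adjust CN=85 to AMC III: 23·85/(10 + 0.13·85) → 1955 ÷ (421/20) = 39100/421 ≈ 92.874
Retention S: 1000/CN − 10 with CN=92.874 → S = 300/391 ≈ 0.767 in
Initial abstraction Ia = S/5 = (300/391)/5 = 60/391 ≈ 0.153 in
P − Ia = 9.190 − 0.153 = 353329/39100 ≈ 9.037 in (> 0, runoff occurs)
Q = (353329/39100)²/((353329/39100) + 300/391) = (124841382241/1528810000)/(383329/39100) = 124841382241/14988163900 in ≈ 8.329 in

Q = 124841382241/14988163900 in ≈ 8.329 in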